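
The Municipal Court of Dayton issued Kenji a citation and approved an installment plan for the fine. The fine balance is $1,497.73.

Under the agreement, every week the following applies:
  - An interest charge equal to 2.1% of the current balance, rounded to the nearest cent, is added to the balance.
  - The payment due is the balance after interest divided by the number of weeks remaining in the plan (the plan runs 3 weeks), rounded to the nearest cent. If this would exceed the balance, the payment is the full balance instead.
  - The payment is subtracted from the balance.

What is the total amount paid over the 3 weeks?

Week 1: opening $1,497.73; interest $31.45 → $1,529.18; payment $509.73; balance $1,019.45
Week 2: opening $1,019.45; interest $21.41 → $1,040.86; payment $520.43; balance $520.43
Week 3: opening $520.43; interest $10.93 → $531.36; payment $531.36; balance $0.00
Total paid: $1,561.52

$1,561.52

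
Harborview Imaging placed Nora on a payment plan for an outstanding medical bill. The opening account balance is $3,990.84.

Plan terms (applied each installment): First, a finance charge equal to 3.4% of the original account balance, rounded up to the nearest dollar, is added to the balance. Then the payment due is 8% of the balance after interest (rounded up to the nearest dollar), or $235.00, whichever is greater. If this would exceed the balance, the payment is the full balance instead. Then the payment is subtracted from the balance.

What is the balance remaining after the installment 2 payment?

$3,616.84

Installment 1: $3,990.84 +$136.00 interest = $4,126.84; pay $331.00 → $3,795.84
Installment 2: $3,795.84 +$136.00 interest = $3,931.84; pay $315.00 → $3,616.84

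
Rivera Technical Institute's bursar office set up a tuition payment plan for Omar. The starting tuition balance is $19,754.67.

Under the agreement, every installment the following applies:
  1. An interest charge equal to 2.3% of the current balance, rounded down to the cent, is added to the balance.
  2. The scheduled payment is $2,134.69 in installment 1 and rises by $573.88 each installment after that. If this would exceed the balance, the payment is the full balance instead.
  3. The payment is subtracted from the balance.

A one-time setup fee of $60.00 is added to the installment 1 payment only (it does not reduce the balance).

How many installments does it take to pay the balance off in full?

Installment 1: $19,754.67 +$454.35 interest = $20,209.02; pay $2,134.69 (+ $60.00 fee) → $18,074.33
Installment 2: $18,074.33 +$415.70 interest = $18,490.03; pay $2,708.57 → $15,781.46
Installment 3: $15,781.46 +$362.97 interest = $16,144.43; pay $3,282.45 → $12,861.98
Installment 4: $12,861.98 +$295.82 interest = $13,157.80; pay $3,856.33 → $9,301.47
Installment 5: $9,301.47 +$213.93 interest = $9,515.40; pay $4,430.21 → $5,085.19
Installment 6: $5,085.19 +$116.95 interest = $5,202.14; pay $5,004.09 → $198.05
Installment 7: $198.05 +$4.55 interest = $202.60; pay $202.60 → $0.00
Balance reaches $0.00 in installment 7.

7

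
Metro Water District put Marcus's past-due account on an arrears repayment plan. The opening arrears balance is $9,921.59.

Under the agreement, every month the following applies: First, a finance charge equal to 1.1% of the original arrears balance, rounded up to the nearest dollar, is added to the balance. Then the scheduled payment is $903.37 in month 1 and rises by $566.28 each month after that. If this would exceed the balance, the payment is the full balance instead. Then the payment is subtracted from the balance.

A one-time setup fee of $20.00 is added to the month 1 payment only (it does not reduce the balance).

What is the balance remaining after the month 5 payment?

$291.94

Month 1: opening $9,921.59; interest $110.00 → $10,031.59; payment $903.37 (+ $20.00 fee); balance $9,128.22
Month 2: opening $9,128.22; interest $110.00 → $9,238.22; payment $1,469.65; balance $7,768.57
Month 3: opening $7,768.57; interest $110.00 → $7,878.57; payment $2,035.93; balance $5,842.64
Month 4: opening $5,842.64; interest $110.00 → $5,952.64; payment $2,602.21; balance $3,350.43
Month 5: opening $3,350.43; interest $110.00 → $3,460.43; payment $3,168.49; balance $291.94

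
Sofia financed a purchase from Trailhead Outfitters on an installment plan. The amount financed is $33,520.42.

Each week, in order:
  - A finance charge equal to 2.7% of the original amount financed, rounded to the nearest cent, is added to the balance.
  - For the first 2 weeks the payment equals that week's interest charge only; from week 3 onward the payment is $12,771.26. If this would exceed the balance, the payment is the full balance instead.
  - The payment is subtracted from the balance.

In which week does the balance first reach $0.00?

Week 1: opening $33,520.42; interest $905.05 → $34,425.47; payment $905.05; balance $33,520.42
Week 2: opening $33,520.42; interest $905.05 → $34,425.47; payment $905.05; balance $33,520.42
Week 3: opening $33,520.42; interest $905.05 → $34,425.47; payment $12,771.26; balance $21,654.21
Week 4: opening $21,654.21; interest $905.05 → $22,559.26; payment $12,771.26; balance $9,788.00
Week 5: opening $9,788.00; interest $905.05 → $10,693.05; payment $10,693.05; balance $0.00
Balance reaches $0.00 in week 5.

5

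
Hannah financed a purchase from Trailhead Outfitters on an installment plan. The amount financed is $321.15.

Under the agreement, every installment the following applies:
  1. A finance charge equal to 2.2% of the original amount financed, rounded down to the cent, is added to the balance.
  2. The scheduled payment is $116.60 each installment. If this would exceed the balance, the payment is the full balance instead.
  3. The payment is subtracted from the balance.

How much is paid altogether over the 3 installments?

$342.33

Installment 1: opening $321.15; interest $7.06 → $328.21; payment $116.60; balance $211.61
Installment 2: opening $211.61; interest $7.06 → $218.67; payment $116.60; balance $102.07
Installment 3: opening $102.07; interest $7.06 → $109.13; payment $109.13; balance $0.00
Total paid: $342.33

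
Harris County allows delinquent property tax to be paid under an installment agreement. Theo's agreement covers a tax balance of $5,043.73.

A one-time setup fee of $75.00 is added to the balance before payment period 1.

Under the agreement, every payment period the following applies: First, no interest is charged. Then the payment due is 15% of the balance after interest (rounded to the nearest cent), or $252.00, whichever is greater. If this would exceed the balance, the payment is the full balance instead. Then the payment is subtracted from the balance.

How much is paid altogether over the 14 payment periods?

$5,118.73

Payment period 1: opening $5,118.73; payment $767.81; balance $4,350.92
Payment period 2: opening $4,350.92; payment $652.64; balance $3,698.28
Payment period 3: opening $3,698.28; payment $554.74; balance $3,143.54
Payment period 4: opening $3,143.54; payment $471.53; balance $2,672.01
Payment period 5: opening $2,672.01; payment $400.80; balance $2,271.21
Payment period 6: opening $2,271.21; payment $340.68; balance $1,930.53
Payment period 7: opening $1,930.53; payment $289.58; balance $1,640.95
Payment period 8: opening $1,640.95; payment $252.00; balance $1,388.95
Payment period 9: opening $1,388.95; payment $252.00; balance $1,136.95
Payment period 10: opening $1,136.95; payment $252.00; balance $884.95
Payment period 11: opening $884.95; payment $252.00; balance $632.95
Payment period 12: opening $632.95; payment $252.00; balance $380.95
Payment period 13: opening $380.95; payment $252.00; balance $128.95
Payment period 14: opening $128.95; payment $128.95; balance $0.00
Total paid: $5,118.73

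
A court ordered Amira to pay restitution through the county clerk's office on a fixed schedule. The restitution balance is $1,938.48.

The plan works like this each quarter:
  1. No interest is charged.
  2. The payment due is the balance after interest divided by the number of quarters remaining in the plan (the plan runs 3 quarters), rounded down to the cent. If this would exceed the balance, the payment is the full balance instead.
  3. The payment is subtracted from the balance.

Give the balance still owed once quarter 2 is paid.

Quarter 1: opening $1,938.48; payment $646.16; balance $1,292.32
Quarter 2: opening $1,292.32; payment $646.16; balance $646.16

$646.16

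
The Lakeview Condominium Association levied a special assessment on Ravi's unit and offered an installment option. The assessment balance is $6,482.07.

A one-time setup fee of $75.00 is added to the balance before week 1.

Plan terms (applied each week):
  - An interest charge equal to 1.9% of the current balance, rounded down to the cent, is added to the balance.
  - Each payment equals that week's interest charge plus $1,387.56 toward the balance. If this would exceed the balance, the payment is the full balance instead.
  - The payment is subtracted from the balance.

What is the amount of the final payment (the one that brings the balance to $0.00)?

$1,025.95

Week 1: opening $6,557.07; interest $124.58 → $6,681.65; payment $1,512.14; balance $5,169.51
Week 2: opening $5,169.51; interest $98.22 → $5,267.73; payment $1,485.78; balance $3,781.95
Week 3: opening $3,781.95; interest $71.85 → $3,853.80; payment $1,459.41; balance $2,394.39
Week 4: opening $2,394.39; interest $45.49 → $2,439.88; payment $1,433.05; balance $1,006.83
Week 5: opening $1,006.83; interest $19.12 → $1,025.95; payment $1,025.95; balance $0.00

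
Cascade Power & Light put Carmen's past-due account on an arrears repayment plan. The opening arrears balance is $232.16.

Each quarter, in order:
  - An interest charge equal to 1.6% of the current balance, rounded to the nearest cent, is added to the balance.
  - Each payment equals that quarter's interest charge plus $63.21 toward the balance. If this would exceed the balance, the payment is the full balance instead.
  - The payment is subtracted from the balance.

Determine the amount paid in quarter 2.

Quarter 1: opening $232.16; interest $3.71 → $235.87; payment $66.92; balance $168.95
Quarter 2: opening $168.95; interest $2.70 → $171.65; payment $65.91; balance $105.74

$65.91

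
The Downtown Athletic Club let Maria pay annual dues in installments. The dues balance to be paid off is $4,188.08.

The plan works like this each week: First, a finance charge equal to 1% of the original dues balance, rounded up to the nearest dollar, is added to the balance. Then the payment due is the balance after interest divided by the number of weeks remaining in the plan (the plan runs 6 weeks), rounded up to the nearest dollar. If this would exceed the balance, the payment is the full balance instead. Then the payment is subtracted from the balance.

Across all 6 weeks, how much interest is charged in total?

# | Opening | Interest | Payment | End bal
1 | $4,188.08 | $42.00 | $706.00 | $3,524.08
2 | $3,524.08 | $42.00 | $714.00 | $2,852.08
3 | $2,852.08 | $42.00 | $724.00 | $2,170.08
4 | $2,170.08 | $42.00 | $738.00 | $1,474.08
5 | $1,474.08 | $42.00 | $759.00 | $757.08
6 | $757.08 | $42.00 | $799.08 | $0.00
Total interest: $42.00 + $42.00 + $42.00 + $42.00 + $42.00 + $42.00 = $252.00

$252.00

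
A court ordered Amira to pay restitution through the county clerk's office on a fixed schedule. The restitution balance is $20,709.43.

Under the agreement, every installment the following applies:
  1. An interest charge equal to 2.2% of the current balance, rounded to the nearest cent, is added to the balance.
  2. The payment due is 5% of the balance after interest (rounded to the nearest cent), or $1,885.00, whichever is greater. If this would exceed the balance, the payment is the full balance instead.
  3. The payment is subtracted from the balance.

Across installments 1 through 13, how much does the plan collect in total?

$23,970.31

# | Opening | Interest | Payment | End bal
1 | $20,709.43 | $455.61 | $1,885.00 | $19,280.04
2 | $19,280.04 | $424.16 | $1,885.00 | $17,819.20
3 | $17,819.20 | $392.02 | $1,885.00 | $16,326.22
4 | $16,326.22 | $359.18 | $1,885.00 | $14,800.40
5 | $14,800.40 | $325.61 | $1,885.00 | $13,241.01
6 | $13,241.01 | $291.30 | $1,885.00 | $11,647.31
7 | $11,647.31 | $256.24 | $1,885.00 | $10,018.55
8 | $10,018.55 | $220.41 | $1,885.00 | $8,353.96
9 | $8,353.96 | $183.79 | $1,885.00 | $6,652.75
10 | $6,652.75 | $146.36 | $1,885.00 | $4,914.11
11 | $4,914.11 | $108.11 | $1,885.00 | $3,137.22
12 | $3,137.22 | $69.02 | $1,885.00 | $1,321.24
13 | $1,321.24 | $29.07 | $1,350.31 | $0.00
Total paid: $23,970.31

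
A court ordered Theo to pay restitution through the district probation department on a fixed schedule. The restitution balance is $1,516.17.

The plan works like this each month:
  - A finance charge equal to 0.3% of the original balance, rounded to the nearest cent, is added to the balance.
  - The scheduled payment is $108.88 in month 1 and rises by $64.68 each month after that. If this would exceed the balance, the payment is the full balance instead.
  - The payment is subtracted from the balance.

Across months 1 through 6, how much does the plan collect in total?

$1,543.47

Month 1: opening $1,516.17; interest $4.55 → $1,520.72; payment $108.88; balance $1,411.84
Month 2: opening $1,411.84; interest $4.55 → $1,416.39; payment $173.56; balance $1,242.83
Month 3: opening $1,242.83; interest $4.55 → $1,247.38; payment $238.24; balance $1,009.14
Month 4: opening $1,009.14; interest $4.55 → $1,013.69; payment $302.92; balance $710.77
Month 5: opening $710.77; interest $4.55 → $715.32; payment $367.60; balance $347.72
Month 6: opening $347.72; interest $4.55 → $352.27; payment $352.27; balance $0.00
Total paid: $1,543.47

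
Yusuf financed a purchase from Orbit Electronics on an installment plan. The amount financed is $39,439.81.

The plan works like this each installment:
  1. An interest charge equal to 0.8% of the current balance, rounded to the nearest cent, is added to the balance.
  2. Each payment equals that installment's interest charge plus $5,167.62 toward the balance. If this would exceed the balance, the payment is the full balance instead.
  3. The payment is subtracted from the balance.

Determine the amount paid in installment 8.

Installment 1: $39,439.81 +$315.52 interest = $39,755.33; pay $5,483.14 → $34,272.19
Installment 2: $34,272.19 +$274.18 interest = $34,546.37; pay $5,441.80 → $29,104.57
Installment 3: $29,104.57 +$232.84 interest = $29,337.41; pay $5,400.46 → $23,936.95
Installment 4: $23,936.95 +$191.50 interest = $24,128.45; pay $5,359.12 → $18,769.33
Installment 5: $18,769.33 +$150.15 interest = $18,919.48; pay $5,317.77 → $13,601.71
Installment 6: $13,601.71 +$108.81 interest = $13,710.52; pay $5,276.43 → $8,434.09
Installment 7: $8,434.09 +$67.47 interest = $8,501.56; pay $5,235.09 → $3,266.47
Installment 8: $3,266.47 +$26.13 interest = $3,292.60; pay $3,292.60 → $0.00

$3,292.60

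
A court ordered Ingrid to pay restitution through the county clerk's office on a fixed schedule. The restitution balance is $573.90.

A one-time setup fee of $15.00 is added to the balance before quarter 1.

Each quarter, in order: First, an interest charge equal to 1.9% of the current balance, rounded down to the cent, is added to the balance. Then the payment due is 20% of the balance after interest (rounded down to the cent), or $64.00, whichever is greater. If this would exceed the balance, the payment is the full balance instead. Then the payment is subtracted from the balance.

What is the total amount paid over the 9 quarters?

# | Opening | Interest | Payment | End bal
1 | $588.90 | $11.18 | $120.01 | $480.07
2 | $480.07 | $9.12 | $97.83 | $391.36
3 | $391.36 | $7.43 | $79.75 | $319.04
4 | $319.04 | $6.06 | $65.02 | $260.08
5 | $260.08 | $4.94 | $64.00 | $201.02
6 | $201.02 | $3.81 | $64.00 | $140.83
7 | $140.83 | $2.67 | $64.00 | $79.50
8 | $79.50 | $1.51 | $64.00 | $17.01
9 | $17.01 | $0.32 | $17.33 | $0.00
Total paid: $635.94

$635.94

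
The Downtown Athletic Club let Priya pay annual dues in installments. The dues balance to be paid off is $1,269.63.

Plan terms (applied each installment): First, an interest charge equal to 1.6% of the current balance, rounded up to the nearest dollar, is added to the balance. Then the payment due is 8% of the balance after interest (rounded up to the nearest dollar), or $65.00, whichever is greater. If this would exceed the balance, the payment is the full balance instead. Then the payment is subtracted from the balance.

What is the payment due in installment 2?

Installment 1: $1,269.63 +$21.00 interest = $1,290.63; pay $104.00 → $1,186.63
Installment 2: $1,186.63 +$19.00 interest = $1,205.63; pay $97.00 → $1,108.63

$97.00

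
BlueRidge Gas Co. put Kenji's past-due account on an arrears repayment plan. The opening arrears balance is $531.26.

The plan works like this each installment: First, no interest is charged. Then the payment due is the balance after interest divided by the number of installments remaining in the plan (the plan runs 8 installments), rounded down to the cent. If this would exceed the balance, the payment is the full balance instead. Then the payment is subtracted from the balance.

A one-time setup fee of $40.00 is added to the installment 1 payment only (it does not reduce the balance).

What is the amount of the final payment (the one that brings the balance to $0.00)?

$66.41

Installment 1: $531.26 − $66.40 (+ $40.00 fee) → $464.86
Installment 2: $464.86 − $66.40 → $398.46
Installment 3: $398.46 − $66.41 → $332.05
Installment 4: $332.05 − $66.41 → $265.64
Installment 5: $265.64 − $66.41 → $199.23
Installment 6: $199.23 − $66.41 → $132.82
Installment 7: $132.82 − $66.41 → $66.41
Installment 8: $66.41 − $66.41 → $0.00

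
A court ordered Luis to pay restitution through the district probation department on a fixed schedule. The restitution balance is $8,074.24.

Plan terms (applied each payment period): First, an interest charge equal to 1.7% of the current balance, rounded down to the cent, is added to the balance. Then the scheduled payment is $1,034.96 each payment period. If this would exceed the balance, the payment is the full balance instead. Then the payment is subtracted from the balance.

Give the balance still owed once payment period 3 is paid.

$5,335.10

Payment period 1: opening $8,074.24; interest $137.26 → $8,211.50; payment $1,034.96; balance $7,176.54
Payment period 2: opening $7,176.54; interest $122.00 → $7,298.54; payment $1,034.96; balance $6,263.58
Payment period 3: opening $6,263.58; interest $106.48 → $6,370.06; payment $1,034.96; balance $5,335.10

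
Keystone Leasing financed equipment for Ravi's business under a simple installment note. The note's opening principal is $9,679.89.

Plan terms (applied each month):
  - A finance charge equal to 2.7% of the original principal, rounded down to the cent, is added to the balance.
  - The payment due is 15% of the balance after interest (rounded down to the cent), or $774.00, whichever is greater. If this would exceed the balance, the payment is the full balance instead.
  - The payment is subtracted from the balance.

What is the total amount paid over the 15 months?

# | Opening | Interest | Payment | End bal
1 | $9,679.89 | $261.35 | $1,491.18 | $8,450.06
2 | $8,450.06 | $261.35 | $1,306.71 | $7,404.70
3 | $7,404.70 | $261.35 | $1,149.90 | $6,516.15
4 | $6,516.15 | $261.35 | $1,016.62 | $5,760.88
5 | $5,760.88 | $261.35 | $903.33 | $5,118.90
6 | $5,118.90 | $261.35 | $807.03 | $4,573.22
7 | $4,573.22 | $261.35 | $774.00 | $4,060.57
8 | $4,060.57 | $261.35 | $774.00 | $3,547.92
9 | $3,547.92 | $261.35 | $774.00 | $3,035.27
10 | $3,035.27 | $261.35 | $774.00 | $2,522.62
11 | $2,522.62 | $261.35 | $774.00 | $2,009.97
12 | $2,009.97 | $261.35 | $774.00 | $1,497.32
13 | $1,497.32 | $261.35 | $774.00 | $984.67
14 | $984.67 | $261.35 | $774.00 | $472.02
15 | $472.02 | $261.35 | $733.37 | $0.00
Total paid: $13,600.14

$13,600.14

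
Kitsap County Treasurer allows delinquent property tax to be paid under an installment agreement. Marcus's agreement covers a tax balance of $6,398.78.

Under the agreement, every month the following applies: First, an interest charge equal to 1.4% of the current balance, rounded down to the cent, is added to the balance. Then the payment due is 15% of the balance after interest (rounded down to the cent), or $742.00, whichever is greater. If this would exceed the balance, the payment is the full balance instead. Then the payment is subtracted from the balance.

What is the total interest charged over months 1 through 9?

$429.32

Month 1: $6,398.78 +$89.58 interest = $6,488.36; pay $973.25 → $5,515.11
Month 2: $5,515.11 +$77.21 interest = $5,592.32; pay $838.84 → $4,753.48
Month 3: $4,753.48 +$66.54 interest = $4,820.02; pay $742.00 → $4,078.02
Month 4: $4,078.02 +$57.09 interest = $4,135.11; pay $742.00 → $3,393.11
Month 5: $3,393.11 +$47.50 interest = $3,440.61; pay $742.00 → $2,698.61
Month 6: $2,698.61 +$37.78 interest = $2,736.39; pay $742.00 → $1,994.39
Month 7: $1,994.39 +$27.92 interest = $2,022.31; pay $742.00 → $1,280.31
Month 8: $1,280.31 +$17.92 interest = $1,298.23; pay $742.00 → $556.23
Month 9: $556.23 +$7.78 interest = $564.01; pay $564.01 → $0.00
Total interest: $89.58 + $77.21 + $66.54 + $57.09 + $47.50 + $37.78 + $27.92 + $17.92 + $7.78 = $429.32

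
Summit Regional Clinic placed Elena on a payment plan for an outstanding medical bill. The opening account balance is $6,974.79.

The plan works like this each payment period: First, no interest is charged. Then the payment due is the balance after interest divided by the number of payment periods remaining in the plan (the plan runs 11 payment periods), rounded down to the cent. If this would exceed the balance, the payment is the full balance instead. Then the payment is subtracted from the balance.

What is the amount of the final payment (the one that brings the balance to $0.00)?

# | Opening | Payment | End bal
1 | $6,974.79 | $634.07 | $6,340.72
2 | $6,340.72 | $634.07 | $5,706.65
3 | $5,706.65 | $634.07 | $5,072.58
4 | $5,072.58 | $634.07 | $4,438.51
5 | $4,438.51 | $634.07 | $3,804.44
6 | $3,804.44 | $634.07 | $3,170.37
7 | $3,170.37 | $634.07 | $2,536.30
8 | $2,536.30 | $634.07 | $1,902.23
9 | $1,902.23 | $634.07 | $1,268.16
10 | $1,268.16 | $634.08 | $634.08
11 | $634.08 | $634.08 | $0.00

$634.08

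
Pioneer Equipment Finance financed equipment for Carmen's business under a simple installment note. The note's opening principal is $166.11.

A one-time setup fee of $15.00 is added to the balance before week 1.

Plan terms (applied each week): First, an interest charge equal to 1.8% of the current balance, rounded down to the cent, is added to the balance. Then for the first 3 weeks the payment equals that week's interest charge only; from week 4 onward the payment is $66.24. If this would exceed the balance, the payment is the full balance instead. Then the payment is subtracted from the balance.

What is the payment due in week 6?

$54.97

Week 1: $181.11 +$3.25 interest = $184.36; pay $3.25 → $181.11
Week 2: $181.11 +$3.25 interest = $184.36; pay $3.25 → $181.11
Week 3: $181.11 +$3.25 interest = $184.36; pay $3.25 → $181.11
Week 4: $181.11 +$3.25 interest = $184.36; pay $66.24 → $118.12
Week 5: $118.12 +$2.12 interest = $120.24; pay $66.24 → $54.00
Week 6: $54.00 +$0.97 interest = $54.97; pay $54.97 → $0.00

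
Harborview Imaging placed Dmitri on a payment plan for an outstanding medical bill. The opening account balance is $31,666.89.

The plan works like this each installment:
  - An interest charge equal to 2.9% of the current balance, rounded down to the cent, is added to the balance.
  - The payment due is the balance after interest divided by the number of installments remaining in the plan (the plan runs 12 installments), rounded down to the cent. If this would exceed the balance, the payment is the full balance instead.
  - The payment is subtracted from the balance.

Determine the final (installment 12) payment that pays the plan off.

$3,718.84

Installment 1: opening $31,666.89; interest $918.33 → $32,585.22; payment $2,715.43; balance $29,869.79
Installment 2: opening $29,869.79; interest $866.22 → $30,736.01; payment $2,794.18; balance $27,941.83
Installment 3: opening $27,941.83; interest $810.31 → $28,752.14; payment $2,875.21; balance $25,876.93
Installment 4: opening $25,876.93; interest $750.43 → $26,627.36; payment $2,958.59; balance $23,668.77
Installment 5: opening $23,668.77; interest $686.39 → $24,355.16; payment $3,044.39; balance $21,310.77
Installment 6: opening $21,310.77; interest $618.01 → $21,928.78; payment $3,132.68; balance $18,796.10
Installment 7: opening $18,796.10; interest $545.08 → $19,341.18; payment $3,223.53; balance $16,117.65
Installment 8: opening $16,117.65; interest $467.41 → $16,585.06; payment $3,317.01; balance $13,268.05
Installment 9: opening $13,268.05; interest $384.77 → $13,652.82; payment $3,413.20; balance $10,239.62
Installment 10: opening $10,239.62; interest $296.94 → $10,536.56; payment $3,512.18; balance $7,024.38
Installment 11: opening $7,024.38; interest $203.70 → $7,228.08; payment $3,614.04; balance $3,614.04
Installment 12: opening $3,614.04; interest $104.80 → $3,718.84; payment $3,718.84; balance $0.00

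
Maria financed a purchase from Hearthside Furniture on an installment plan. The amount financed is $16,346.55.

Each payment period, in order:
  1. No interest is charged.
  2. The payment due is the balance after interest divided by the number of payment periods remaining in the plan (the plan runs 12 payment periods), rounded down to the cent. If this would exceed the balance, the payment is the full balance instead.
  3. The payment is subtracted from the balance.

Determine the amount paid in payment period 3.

$1,362.21

Payment period 1: $16,346.55 − $1,362.21 → $14,984.34
Payment period 2: $14,984.34 − $1,362.21 → $13,622.13
Payment period 3: $13,622.13 − $1,362.21 → $12,259.92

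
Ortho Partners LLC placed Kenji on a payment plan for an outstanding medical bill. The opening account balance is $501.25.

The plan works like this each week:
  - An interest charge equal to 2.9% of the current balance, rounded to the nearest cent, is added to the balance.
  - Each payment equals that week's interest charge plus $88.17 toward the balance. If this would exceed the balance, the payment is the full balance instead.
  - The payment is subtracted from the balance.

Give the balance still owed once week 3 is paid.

Week 1: opening $501.25; interest $14.54 → $515.79; payment $102.71; balance $413.08
Week 2: opening $413.08; interest $11.98 → $425.06; payment $100.15; balance $324.91
Week 3: opening $324.91; interest $9.42 → $334.33; payment $97.59; balance $236.74

$236.74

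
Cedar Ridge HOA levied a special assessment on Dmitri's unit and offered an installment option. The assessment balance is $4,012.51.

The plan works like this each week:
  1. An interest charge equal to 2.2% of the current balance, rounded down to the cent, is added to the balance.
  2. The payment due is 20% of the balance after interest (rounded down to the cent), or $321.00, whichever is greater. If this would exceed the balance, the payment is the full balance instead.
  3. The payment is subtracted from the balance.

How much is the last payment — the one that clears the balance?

$278.25

Week 1: opening $4,012.51; interest $88.27 → $4,100.78; payment $820.15; balance $3,280.63
Week 2: opening $3,280.63; interest $72.17 → $3,352.80; payment $670.56; balance $2,682.24
Week 3: opening $2,682.24; interest $59.00 → $2,741.24; payment $548.24; balance $2,193.00
Week 4: opening $2,193.00; interest $48.24 → $2,241.24; payment $448.24; balance $1,793.00
Week 5: opening $1,793.00; interest $39.44 → $1,832.44; payment $366.48; balance $1,465.96
Week 6: opening $1,465.96; interest $32.25 → $1,498.21; payment $321.00; balance $1,177.21
Week 7: opening $1,177.21; interest $25.89 → $1,203.10; payment $321.00; balance $882.10
Week 8: opening $882.10; interest $19.40 → $901.50; payment $321.00; balance $580.50
Week 9: opening $580.50; interest $12.77 → $593.27; payment $321.00; balance $272.27
Week 10: opening $272.27; interest $5.98 → $278.25; payment $278.25; balance $0.00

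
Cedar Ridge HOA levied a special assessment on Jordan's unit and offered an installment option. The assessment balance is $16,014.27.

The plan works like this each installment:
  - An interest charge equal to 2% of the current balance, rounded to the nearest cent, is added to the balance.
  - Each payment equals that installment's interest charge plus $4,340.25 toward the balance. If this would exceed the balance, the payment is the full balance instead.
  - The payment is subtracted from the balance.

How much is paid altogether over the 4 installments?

$16,774.59

Installment 1: opening $16,014.27; interest $320.29 → $16,334.56; payment $4,660.54; balance $11,674.02
Installment 2: opening $11,674.02; interest $233.48 → $11,907.50; payment $4,573.73; balance $7,333.77
Installment 3: opening $7,333.77; interest $146.68 → $7,480.45; payment $4,486.93; balance $2,993.52
Installment 4: opening $2,993.52; interest $59.87 → $3,053.39; payment $3,053.39; balance $0.00
Total paid: $16,774.59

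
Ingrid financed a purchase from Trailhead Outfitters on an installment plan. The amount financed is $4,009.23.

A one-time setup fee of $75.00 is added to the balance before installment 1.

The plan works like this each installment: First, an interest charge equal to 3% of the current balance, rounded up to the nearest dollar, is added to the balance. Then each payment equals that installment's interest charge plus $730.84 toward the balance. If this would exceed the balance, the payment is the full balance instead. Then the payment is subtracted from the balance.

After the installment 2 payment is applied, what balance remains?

# | Opening | Interest | Payment | End bal
1 | $4,084.23 | $123.00 | $853.84 | $3,353.39
2 | $3,353.39 | $101.00 | $831.84 | $2,622.55

$2,622.55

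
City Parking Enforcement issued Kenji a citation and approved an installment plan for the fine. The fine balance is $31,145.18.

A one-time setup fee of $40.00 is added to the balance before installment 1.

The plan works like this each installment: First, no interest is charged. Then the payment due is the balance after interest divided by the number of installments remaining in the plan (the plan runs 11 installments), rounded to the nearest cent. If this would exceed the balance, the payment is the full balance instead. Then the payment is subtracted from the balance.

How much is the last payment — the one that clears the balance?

Installment 1: $31,185.18 − $2,835.02 → $28,350.16
Installment 2: $28,350.16 − $2,835.02 → $25,515.14
Installment 3: $25,515.14 − $2,835.02 → $22,680.12
Installment 4: $22,680.12 − $2,835.02 → $19,845.10
Installment 5: $19,845.10 − $2,835.01 → $17,010.09
Installment 6: $17,010.09 − $2,835.02 → $14,175.07
Installment 7: $14,175.07 − $2,835.01 → $11,340.06
Installment 8: $11,340.06 − $2,835.02 → $8,505.04
Installment 9: $8,505.04 − $2,835.01 → $5,670.03
Installment 10: $5,670.03 − $2,835.02 → $2,835.01
Installment 11: $2,835.01 − $2,835.01 → $0.00

$2,835.01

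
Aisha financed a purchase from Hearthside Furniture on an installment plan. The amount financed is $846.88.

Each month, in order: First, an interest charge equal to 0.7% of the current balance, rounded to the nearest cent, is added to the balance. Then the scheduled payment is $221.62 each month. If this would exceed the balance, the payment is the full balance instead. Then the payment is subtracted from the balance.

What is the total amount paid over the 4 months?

$861.50

Month 1: $846.88 +$5.93 interest = $852.81; pay $221.62 → $631.19
Month 2: $631.19 +$4.42 interest = $635.61; pay $221.62 → $413.99
Month 3: $413.99 +$2.90 interest = $416.89; pay $221.62 → $195.27
Month 4: $195.27 +$1.37 interest = $196.64; pay $196.64 → $0.00
Total paid: $861.50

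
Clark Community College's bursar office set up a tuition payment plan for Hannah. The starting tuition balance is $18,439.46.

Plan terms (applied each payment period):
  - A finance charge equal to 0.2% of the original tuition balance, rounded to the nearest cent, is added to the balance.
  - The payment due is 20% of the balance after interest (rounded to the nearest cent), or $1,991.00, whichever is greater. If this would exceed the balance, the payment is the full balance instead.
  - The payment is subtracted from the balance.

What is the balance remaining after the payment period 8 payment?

$0.00

Payment period 1: $18,439.46 +$36.88 interest = $18,476.34; pay $3,695.27 → $14,781.07
Payment period 2: $14,781.07 +$36.88 interest = $14,817.95; pay $2,963.59 → $11,854.36
Payment period 3: $11,854.36 +$36.88 interest = $11,891.24; pay $2,378.25 → $9,512.99
Payment period 4: $9,512.99 +$36.88 interest = $9,549.87; pay $1,991.00 → $7,558.87
Payment period 5: $7,558.87 +$36.88 interest = $7,595.75; pay $1,991.00 → $5,604.75
Payment period 6: $5,604.75 +$36.88 interest = $5,641.63; pay $1,991.00 → $3,650.63
Payment period 7: $3,650.63 +$36.88 interest = $3,687.51; pay $1,991.00 → $1,696.51
Payment period 8: $1,696.51 +$36.88 interest = $1,733.39; pay $1,733.39 → $0.00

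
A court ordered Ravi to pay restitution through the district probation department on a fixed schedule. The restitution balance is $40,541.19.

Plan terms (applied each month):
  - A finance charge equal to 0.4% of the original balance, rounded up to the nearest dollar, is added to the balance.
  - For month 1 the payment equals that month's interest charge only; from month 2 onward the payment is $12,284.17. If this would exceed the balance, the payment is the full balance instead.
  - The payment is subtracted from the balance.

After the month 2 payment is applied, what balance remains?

Month 1: $40,541.19 +$163.00 interest = $40,704.19; pay $163.00 → $40,541.19
Month 2: $40,541.19 +$163.00 interest = $40,704.19; pay $12,284.17 → $28,420.02

$28,420.02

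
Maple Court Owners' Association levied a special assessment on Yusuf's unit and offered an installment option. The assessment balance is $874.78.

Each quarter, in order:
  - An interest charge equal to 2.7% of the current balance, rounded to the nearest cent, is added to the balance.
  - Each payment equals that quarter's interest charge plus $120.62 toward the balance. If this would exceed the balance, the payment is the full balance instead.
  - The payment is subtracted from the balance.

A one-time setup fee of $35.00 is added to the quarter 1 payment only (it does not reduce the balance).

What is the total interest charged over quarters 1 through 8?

$97.77

Quarter 1: $874.78 +$23.62 interest = $898.40; pay $144.24 (+ $35.00 fee) → $754.16
Quarter 2: $754.16 +$20.36 interest = $774.52; pay $140.98 → $633.54
Quarter 3: $633.54 +$17.11 interest = $650.65; pay $137.73 → $512.92
Quarter 4: $512.92 +$13.85 interest = $526.77; pay $134.47 → $392.30
Quarter 5: $392.30 +$10.59 interest = $402.89; pay $131.21 → $271.68
Quarter 6: $271.68 +$7.34 interest = $279.02; pay $127.96 → $151.06
Quarter 7: $151.06 +$4.08 interest = $155.14; pay $124.70 → $30.44
Quarter 8: $30.44 +$0.82 interest = $31.26; pay $31.26 → $0.00
Total interest: $23.62 + $20.36 + $17.11 + $13.85 + $10.59 + $7.34 + $4.08 + $0.82 = $97.77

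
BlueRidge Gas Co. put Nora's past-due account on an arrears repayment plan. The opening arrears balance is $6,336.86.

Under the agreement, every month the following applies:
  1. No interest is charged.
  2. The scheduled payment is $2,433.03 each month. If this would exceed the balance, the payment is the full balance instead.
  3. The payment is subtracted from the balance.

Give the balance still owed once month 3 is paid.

$0.00

Month 1: opening $6,336.86; payment $2,433.03; balance $3,903.83
Month 2: opening $3,903.83; payment $2,433.03; balance $1,470.80
Month 3: opening $1,470.80; payment $1,470.80; balance $0.00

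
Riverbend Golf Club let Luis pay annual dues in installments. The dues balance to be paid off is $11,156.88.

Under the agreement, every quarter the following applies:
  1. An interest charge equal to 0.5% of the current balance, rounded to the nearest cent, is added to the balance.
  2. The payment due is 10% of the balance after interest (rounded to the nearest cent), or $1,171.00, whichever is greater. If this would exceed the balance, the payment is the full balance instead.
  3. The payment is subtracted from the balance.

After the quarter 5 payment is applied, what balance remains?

Quarter 1: $11,156.88 +$55.78 interest = $11,212.66; pay $1,171.00 → $10,041.66
Quarter 2: $10,041.66 +$50.21 interest = $10,091.87; pay $1,171.00 → $8,920.87
Quarter 3: $8,920.87 +$44.60 interest = $8,965.47; pay $1,171.00 → $7,794.47
Quarter 4: $7,794.47 +$38.97 interest = $7,833.44; pay $1,171.00 → $6,662.44
Quarter 5: $6,662.44 +$33.31 interest = $6,695.75; pay $1,171.00 → $5,524.75

$5,524.75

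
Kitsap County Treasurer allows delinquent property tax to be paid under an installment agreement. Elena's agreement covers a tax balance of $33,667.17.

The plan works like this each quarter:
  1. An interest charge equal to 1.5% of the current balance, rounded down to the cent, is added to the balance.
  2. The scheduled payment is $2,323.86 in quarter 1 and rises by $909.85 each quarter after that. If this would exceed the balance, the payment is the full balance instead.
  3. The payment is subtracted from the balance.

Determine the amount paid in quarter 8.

$767.26

Quarter 1: opening $33,667.17; interest $505.00 → $34,172.17; payment $2,323.86; balance $31,848.31
Quarter 2: opening $31,848.31; interest $477.72 → $32,326.03; payment $3,233.71; balance $29,092.32
Quarter 3: opening $29,092.32; interest $436.38 → $29,528.70; payment $4,143.56; balance $25,385.14
Quarter 4: opening $25,385.14; interest $380.77 → $25,765.91; payment $5,053.41; balance $20,712.50
Quarter 5: opening $20,712.50; interest $310.68 → $21,023.18; payment $5,963.26; balance $15,059.92
Quarter 6: opening $15,059.92; interest $225.89 → $15,285.81; payment $6,873.11; balance $8,412.70
Quarter 7: opening $8,412.70; interest $126.19 → $8,538.89; payment $7,782.96; balance $755.93
Quarter 8: opening $755.93; interest $11.33 → $767.26; payment $767.26; balance $0.00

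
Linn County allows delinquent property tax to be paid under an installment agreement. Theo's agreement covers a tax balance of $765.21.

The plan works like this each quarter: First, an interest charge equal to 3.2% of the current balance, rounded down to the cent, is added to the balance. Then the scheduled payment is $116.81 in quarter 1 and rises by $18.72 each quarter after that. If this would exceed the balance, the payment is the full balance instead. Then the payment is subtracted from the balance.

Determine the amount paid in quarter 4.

$172.97

Quarter 1: opening $765.21; interest $24.48 → $789.69; payment $116.81; balance $672.88
Quarter 2: opening $672.88; interest $21.53 → $694.41; payment $135.53; balance $558.88
Quarter 3: opening $558.88; interest $17.88 → $576.76; payment $154.25; balance $422.51
Quarter 4: opening $422.51; interest $13.52 → $436.03; payment $172.97; balance $263.06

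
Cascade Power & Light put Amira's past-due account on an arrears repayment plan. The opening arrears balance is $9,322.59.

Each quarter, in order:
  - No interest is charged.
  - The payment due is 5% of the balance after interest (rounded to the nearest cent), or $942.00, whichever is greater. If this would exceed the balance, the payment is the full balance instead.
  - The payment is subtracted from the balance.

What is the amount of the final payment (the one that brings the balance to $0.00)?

# | Opening | Payment | End bal
1 | $9,322.59 | $942.00 | $8,380.59
2 | $8,380.59 | $942.00 | $7,438.59
3 | $7,438.59 | $942.00 | $6,496.59
4 | $6,496.59 | $942.00 | $5,554.59
5 | $5,554.59 | $942.00 | $4,612.59
6 | $4,612.59 | $942.00 | $3,670.59
7 | $3,670.59 | $942.00 | $2,728.59
8 | $2,728.59 | $942.00 | $1,786.59
9 | $1,786.59 | $942.00 | $844.59
10 | $844.59 | $844.59 | $0.00

$844.59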